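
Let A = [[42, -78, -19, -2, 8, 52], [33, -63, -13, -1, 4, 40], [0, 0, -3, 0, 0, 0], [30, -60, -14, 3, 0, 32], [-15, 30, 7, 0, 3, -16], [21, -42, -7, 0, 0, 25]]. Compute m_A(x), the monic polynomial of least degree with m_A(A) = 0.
m_A(x) = (x - 4)(x - 3)^2(x + 3)

The characteristic polynomial factors as (x - 4)(x - 3)^3(x + 3)^2. The minimal polynomial is ∏(x - λ)^{k_λ} where k_λ is the size of the largest Jordan block at λ.

For λ = -3: rank(A + 3I) = 4, and the largest Jordan block has size 1 (the smallest k with rank((A + 3I)^k) = rank((A + 3I)^(k+1))).
For λ = 3: rank(A - 3I) = 4, and the largest Jordan block has size 2 (the smallest k with rank((A - 3I)^k) = rank((A - 3I)^(k+1))).
For λ = 4: rank(A - 4I) = 5, and the largest Jordan block has size 1 (the smallest k with rank((A - 4I)^k) = rank((A - 4I)^(k+1))).

So m_A(x) = (x - 4)(x - 3)^2(x + 3).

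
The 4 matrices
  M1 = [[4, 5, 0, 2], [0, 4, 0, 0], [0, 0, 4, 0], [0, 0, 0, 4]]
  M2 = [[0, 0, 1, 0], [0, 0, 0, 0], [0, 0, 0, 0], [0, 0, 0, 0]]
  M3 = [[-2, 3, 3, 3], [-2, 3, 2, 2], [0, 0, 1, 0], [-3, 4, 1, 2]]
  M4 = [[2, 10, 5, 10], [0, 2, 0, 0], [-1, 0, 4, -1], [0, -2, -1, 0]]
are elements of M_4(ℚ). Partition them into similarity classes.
4 classes: {M1}, {M2}, {M3}, {M4}

Characteristic polynomials: χ_{M1} = (x - 4)^4, χ_{M2} = x^4, χ_{M3} = (x - 1)^4, χ_{M4} = (x - 2)^4.

{M1}: invariant factors x - 4, x - 4, (x - 4)^2.

{M2}: invariant factors x, x, x^2.

{M3}: invariant factors x - 1, (x - 1)^3.

{M4}: invariant factors x - 2, (x - 2)^3.

Matrices are similar if and only if their invariant-factor lists agree; the partition into similarity classes is {M1}, {M2}, {M3}, {M4}.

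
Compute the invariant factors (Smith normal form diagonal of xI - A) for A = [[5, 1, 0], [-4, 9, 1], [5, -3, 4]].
The Jordan structure of A has elementary divisors (x - 6)^3. Arranging the block sizes at each eigenvalue in decreasing order and taking row products gives the invariant factors.

Invariant factors (smallest first, each dividing the next): (x - 6)^3.

Check: the last factor (x - 6)^3 is the minimal polynomial, and the product (x - 6)^3 is the characteristic polynomial.

(x - 6)^3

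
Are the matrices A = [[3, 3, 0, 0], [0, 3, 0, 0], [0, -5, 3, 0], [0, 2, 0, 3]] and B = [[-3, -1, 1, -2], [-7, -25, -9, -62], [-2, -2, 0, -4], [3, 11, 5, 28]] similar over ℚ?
trace(A) = 12 but trace(B) = 0. The trace is a similarity invariant, so A and B are not similar.

No.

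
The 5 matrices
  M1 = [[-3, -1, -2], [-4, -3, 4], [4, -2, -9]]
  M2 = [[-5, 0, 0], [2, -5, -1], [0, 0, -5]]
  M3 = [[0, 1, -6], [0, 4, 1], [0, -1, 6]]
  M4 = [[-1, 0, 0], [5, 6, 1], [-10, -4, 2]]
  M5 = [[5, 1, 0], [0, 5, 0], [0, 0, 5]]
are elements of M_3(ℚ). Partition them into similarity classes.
4 classes: {M1, M2}, {M3}, {M4}, {M5}

Characteristic polynomials: χ_{M1} = (x + 5)^3, χ_{M2} = (x + 5)^3, χ_{M3} = x(x - 5)^2, χ_{M4} = (x - 4)^2(x + 1), χ_{M5} = (x - 5)^3.

{M1, M2}: invariant factors x + 5, (x + 5)^2.

{M3}: invariant factors x(x - 5)^2.

{M4}: invariant factors (x - 4)^2(x + 1).

{M5}: invariant factors x - 5, (x - 5)^2.

Matrices are similar if and only if their invariant-factor lists agree; the partition into similarity classes is {M1, M2}, {M3}, {M4}, {M5}.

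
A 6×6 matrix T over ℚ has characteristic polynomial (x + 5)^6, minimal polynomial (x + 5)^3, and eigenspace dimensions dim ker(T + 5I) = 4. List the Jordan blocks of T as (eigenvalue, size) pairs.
λ = -5: algebraic multiplicity 6 (exponent in χ_T), largest block size 3 (exponent in m_T), 4 blocks (geometric multiplicity). These force block sizes [3, 1, 1, 1].

Jordan blocks: (-5, 3), (-5, 1), (-5, 1), (-5, 1)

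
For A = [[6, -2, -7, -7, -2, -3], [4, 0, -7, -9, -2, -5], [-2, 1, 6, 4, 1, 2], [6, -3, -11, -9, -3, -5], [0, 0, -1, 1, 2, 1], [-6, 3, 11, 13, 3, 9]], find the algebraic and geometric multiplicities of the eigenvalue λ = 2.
The characteristic polynomial is (x - 4)(x - 2)^5, so the factor x - 2 appears with exponent 5: the algebraic multiplicity is 5.

rank(A - 2I) = 3, so the eigenspace has dimension 6 - 3 = 3: the geometric multiplicity is 3.

Since 3 < 5, A is not diagonalizable.

algebraic multiplicity 5, geometric multiplicity 3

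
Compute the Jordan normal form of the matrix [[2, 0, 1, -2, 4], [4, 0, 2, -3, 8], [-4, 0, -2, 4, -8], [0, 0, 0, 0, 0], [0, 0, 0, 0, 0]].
The characteristic polynomial is det(xI - A) = x^5, so the eigenvalues are 0 (algebraic multiplicity 5).

For λ = 0: rank(A) = 2, rank(A^2) = 0. The eigenspace has dimension 5 - 2 = 3, so there are 3 Jordan blocks; the rank sequence gives block sizes [2, 2, 1].

Assembling the blocks gives the Jordan form J above.

J = [[0, 1, 0, 0, 0], [0, 0, 0, 0, 0], [0, 0, 0, 1, 0], [0, 0, 0, 0, 0], [0, 0, 0, 0, 0]]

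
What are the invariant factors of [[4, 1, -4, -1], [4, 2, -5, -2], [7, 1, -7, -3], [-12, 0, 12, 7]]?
(x - 3)(x - 1)^3

The Jordan structure of A has elementary divisors (x - 1)^3, (x - 3). Arranging the block sizes at each eigenvalue in decreasing order and taking row products gives the invariant factors.

Invariant factors (smallest first, each dividing the next): (x - 3)(x - 1)^3.

Check: the last factor (x - 3)(x - 1)^3 is the minimal polynomial, and the product (x - 3)(x - 1)^3 is the characteristic polynomial.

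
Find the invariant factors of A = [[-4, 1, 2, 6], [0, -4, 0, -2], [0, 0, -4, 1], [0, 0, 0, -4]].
The Jordan structure of A has elementary divisors (x + 4)^2, (x + 4)^2. Arranging the block sizes at each eigenvalue in decreasing order and taking row products gives the invariant factors.

Invariant factors (smallest first, each dividing the next): (x + 4)^2, (x + 4)^2.

Check: the last factor (x + 4)^2 is the minimal polynomial, and the product (x + 4)^4 is the characteristic polynomial.

(x + 4)^2, (x + 4)^2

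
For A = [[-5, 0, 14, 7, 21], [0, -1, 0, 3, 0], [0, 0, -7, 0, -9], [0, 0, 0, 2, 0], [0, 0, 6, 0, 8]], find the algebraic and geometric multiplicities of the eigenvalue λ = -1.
algebraic multiplicity 2, geometric multiplicity 2

The characteristic polynomial is (x - 2)^2(x + 1)^2(x + 5), so the factor x + 1 appears with exponent 2: the algebraic multiplicity is 2.

rank(A + I) = 3, so the eigenspace has dimension 5 - 3 = 2: the geometric multiplicity is 2.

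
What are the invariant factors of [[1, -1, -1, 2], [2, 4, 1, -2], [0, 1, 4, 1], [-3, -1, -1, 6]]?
The Jordan structure of A has elementary divisors (x - 3), (x - 4)^3. Arranging the block sizes at each eigenvalue in decreasing order and taking row products gives the invariant factors.

Invariant factors (smallest first, each dividing the next): (x - 4)^3(x - 3).

Check: the last factor (x - 4)^3(x - 3) is the minimal polynomial, and the product (x - 4)^3(x - 3) is the characteristic polynomial.

(x - 4)^3(x - 3)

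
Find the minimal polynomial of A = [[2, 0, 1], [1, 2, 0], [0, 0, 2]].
m_A(x) = (x - 2)^3

The characteristic polynomial factors as (x - 2)^3. The minimal polynomial is ∏(x - λ)^{k_λ} where k_λ is the size of the largest Jordan block at λ.

For λ = 2: rank(A - 2I) = 2, and the largest Jordan block has size 3 (the smallest k with rank((A - 2I)^k) = rank((A - 2I)^(k+1))).

So m_A(x) = (x - 2)^3.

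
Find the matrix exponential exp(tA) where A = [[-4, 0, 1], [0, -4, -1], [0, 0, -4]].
e^{tA} = [[e^{-4*t}, 0, t*e^{-4*t}], [0, e^{-4*t}, -t*e^{-4*t}], [0, 0, e^{-4*t}]]

A has Jordan form J = [[-4, 1, 0], [0, -4, 0], [0, 0, -4]] with A = PJP^{-1}, so e^{tA} = P e^{tJ} P^{-1}.

For a Jordan block J_k(λ), e^{tJ_k(λ)} = e^{λt} · (I + tN + t^2 N^2/2! + ... + t^{k-1} N^{k-1}/(k-1)!) where N is the nilpotent superdiagonal part.

Assembling the blocks and conjugating back gives the entries of e^{tA} as shown above.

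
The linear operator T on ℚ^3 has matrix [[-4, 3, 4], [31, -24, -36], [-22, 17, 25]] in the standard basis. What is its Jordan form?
J = [[-1, 1, 0], [0, -1, 1], [0, 0, -1]]

The characteristic polynomial is det(xI - A) = (x + 1)^3, so the eigenvalues are -1 (algebraic multiplicity 3).

For λ = -1: rank(A + I) = 2, rank((A + I)^2) = 1, rank((A + I)^3) = 0. The eigenspace has dimension 3 - 2 = 1, so there is 1 Jordan block; the rank sequence gives block sizes [3].

Assembling the blocks gives the Jordan form J above.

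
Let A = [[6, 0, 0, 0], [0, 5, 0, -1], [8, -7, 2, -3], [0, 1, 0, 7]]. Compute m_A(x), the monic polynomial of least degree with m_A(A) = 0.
The characteristic polynomial factors as (x - 6)^3(x - 2). The minimal polynomial is ∏(x - λ)^{k_λ} where k_λ is the size of the largest Jordan block at λ.

For λ = 2: rank(A - 2I) = 3, and the largest Jordan block has size 1 (the smallest k with rank((A - 2I)^k) = rank((A - 2I)^(k+1))).
For λ = 6: rank(A - 6I) = 2, and the largest Jordan block has size 2 (the smallest k with rank((A - 6I)^k) = rank((A - 6I)^(k+1))).

So m_A(x) = (x - 6)^2(x - 2).

m_A(x) = (x - 6)^2(x - 2)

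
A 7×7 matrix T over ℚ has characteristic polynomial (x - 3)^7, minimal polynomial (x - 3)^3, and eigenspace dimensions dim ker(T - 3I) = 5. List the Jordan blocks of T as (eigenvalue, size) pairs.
Jordan blocks: (3, 3), (3, 1), (3, 1), (3, 1), (3, 1)

λ = 3: algebraic multiplicity 7 (exponent in χ_T), largest block size 3 (exponent in m_T), 5 blocks (geometric multiplicity). These force block sizes [3, 1, 1, 1, 1].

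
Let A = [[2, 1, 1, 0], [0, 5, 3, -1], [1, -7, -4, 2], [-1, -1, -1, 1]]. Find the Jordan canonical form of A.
The characteristic polynomial is det(xI - A) = (x - 1)^4, so the eigenvalues are 1 (algebraic multiplicity 4).

For λ = 1: rank(A - I) = 2, rank((A - I)^2) = 1, rank((A - I)^3) = 0. The eigenspace has dimension 4 - 2 = 2, so there are 2 Jordan blocks; the rank sequence gives block sizes [3, 1].

Assembling the blocks gives the Jordan form J above.

J = [[1, 1, 0, 0], [0, 1, 1, 0], [0, 0, 1, 0], [0, 0, 0, 1]]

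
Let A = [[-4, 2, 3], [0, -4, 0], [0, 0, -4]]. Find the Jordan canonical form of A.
The characteristic polynomial is det(xI - A) = (x + 4)^3, so the eigenvalues are -4 (algebraic multiplicity 3).

For λ = -4: rank(A + 4I) = 1, rank((A + 4I)^2) = 0. The eigenspace has dimension 3 - 1 = 2, so there are 2 Jordan blocks; the rank sequence gives block sizes [2, 1].

Assembling the blocks gives the Jordan form J above.

J = [[-4, 1, 0], [0, -4, 0], [0, 0, -4]]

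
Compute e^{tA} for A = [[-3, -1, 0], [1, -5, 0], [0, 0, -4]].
A has Jordan form J = [[-4, 1, 0], [0, -4, 0], [0, 0, -4]] with A = PJP^{-1}, so e^{tA} = P e^{tJ} P^{-1}.

For a Jordan block J_k(λ), e^{tJ_k(λ)} = e^{λt} · (I + tN + t^2 N^2/2! + ... + t^{k-1} N^{k-1}/(k-1)!) where N is the nilpotent superdiagonal part.

Assembling the blocks and conjugating back gives the entries of e^{tA} as shown above.

e^{tA} = [[(t + 1)*e^{-4*t}, -t*e^{-4*t}, 0], [t*e^{-4*t}, (1 - t)*e^{-4*t}, 0], [0, 0, e^{-4*t}]]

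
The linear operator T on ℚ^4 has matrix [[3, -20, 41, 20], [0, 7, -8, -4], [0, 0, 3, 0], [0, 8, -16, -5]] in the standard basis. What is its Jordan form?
J = [[-1, 0, 0, 0], [0, 3, 1, 0], [0, 0, 3, 0], [0, 0, 0, 3]]

The characteristic polynomial is det(xI - A) = (x - 3)^3(x + 1), so the eigenvalues are -1 (algebraic multiplicity 1), 3 (algebraic multiplicity 3).

For λ = -1: algebraic multiplicity 1 gives one 1×1 block.

For λ = 3: rank(A - 3I) = 2, rank((A - 3I)^2) = 1. The eigenspace has dimension 4 - 2 = 2, so there are 2 Jordan blocks; the rank sequence gives block sizes [2, 1].

Assembling the blocks gives the Jordan form J above.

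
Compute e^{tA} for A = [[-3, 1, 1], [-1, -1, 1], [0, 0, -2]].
e^{tA} = [[(1 - t)*e^{-2*t}, t*e^{-2*t}, t*e^{-2*t}], [-t*e^{-2*t}, (t + 1)*e^{-2*t}, t*e^{-2*t}], [0, 0, e^{-2*t}]]

A has Jordan form J = [[-2, 1, 0], [0, -2, 0], [0, 0, -2]] with A = PJP^{-1}, so e^{tA} = P e^{tJ} P^{-1}.

For a Jordan block J_k(λ), e^{tJ_k(λ)} = e^{λt} · (I + tN + t^2 N^2/2! + ... + t^{k-1} N^{k-1}/(k-1)!) where N is the nilpotent superdiagonal part.

Assembling the blocks and conjugating back gives the entries of e^{tA} as shown above.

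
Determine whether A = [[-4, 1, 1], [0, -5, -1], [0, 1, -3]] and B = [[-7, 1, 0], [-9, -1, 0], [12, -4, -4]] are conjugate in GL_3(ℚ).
Two matrices over a field are similar if and only if they have the same invariant factors.

Both A and B have characteristic polynomial (x + 4)^3 and minimal polynomial (x + 4)^2. Computing further, both have invariant factors x + 4, (x + 4)^2. Hence A and B are similar.

Yes.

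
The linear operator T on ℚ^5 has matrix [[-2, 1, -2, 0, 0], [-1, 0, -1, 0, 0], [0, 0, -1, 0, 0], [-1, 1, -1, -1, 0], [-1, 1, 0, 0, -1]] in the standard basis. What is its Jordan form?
J = [[-1, 1, 0, 0, 0], [0, -1, 1, 0, 0], [0, 0, -1, 0, 0], [0, 0, 0, -1, 0], [0, 0, 0, 0, -1]]

The characteristic polynomial is det(xI - A) = (x + 1)^5, so the eigenvalues are -1 (algebraic multiplicity 5).

For λ = -1: rank(A + I) = 2, rank((A + I)^2) = 1, rank((A + I)^3) = 0. The eigenspace has dimension 5 - 2 = 3, so there are 3 Jordan blocks; the rank sequence gives block sizes [3, 1, 1].

Assembling the blocks gives the Jordan form J above.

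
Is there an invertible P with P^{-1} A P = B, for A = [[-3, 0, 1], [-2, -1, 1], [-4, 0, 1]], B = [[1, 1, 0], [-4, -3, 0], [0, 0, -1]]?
Yes.

Two matrices over a field are similar if and only if they have the same invariant factors.

Both A and B have characteristic polynomial (x + 1)^3 and minimal polynomial (x + 1)^2. Computing further, both have invariant factors x + 1, (x + 1)^2. Hence A and B are similar.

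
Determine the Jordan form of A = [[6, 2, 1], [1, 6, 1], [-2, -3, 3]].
The characteristic polynomial is det(xI - A) = (x - 5)^3, so the eigenvalues are 5 (algebraic multiplicity 3).

For λ = 5: rank(A - 5I) = 2, rank((A - 5I)^2) = 1, rank((A - 5I)^3) = 0. The eigenspace has dimension 3 - 2 = 1, so there is 1 Jordan block; the rank sequence gives block sizes [3].

Assembling the blocks gives the Jordan form J above.

J = [[5, 1, 0], [0, 5, 1], [0, 0, 5]]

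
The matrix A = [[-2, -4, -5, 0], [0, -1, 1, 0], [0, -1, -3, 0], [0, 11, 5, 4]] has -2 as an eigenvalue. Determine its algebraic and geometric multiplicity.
The characteristic polynomial is (x - 4)(x + 2)^3, so the factor x + 2 appears with exponent 3: the algebraic multiplicity is 3.

rank(A + 2I) = 3, so the eigenspace has dimension 4 - 3 = 1: the geometric multiplicity is 1.

Since 1 < 3, A is not diagonalizable.

algebraic multiplicity 3, geometric multiplicity 1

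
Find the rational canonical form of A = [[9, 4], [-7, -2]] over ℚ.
R = [[0, -10], [1, 7]]

The invariant factors of A (the non-unit diagonal entries of the Smith normal form of xI - A over ℚ[x]) are (x - 5)(x - 2), each dividing the next. The characteristic polynomial is their product, (x - 5)(x - 2).

The rational canonical form is the block-diagonal matrix of companion matrices C(f_i):
R = [[0, -10], [1, 7]].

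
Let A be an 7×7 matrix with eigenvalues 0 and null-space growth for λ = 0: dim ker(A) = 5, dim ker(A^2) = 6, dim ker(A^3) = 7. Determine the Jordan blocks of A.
λ = 0: successive nullity increments [5, 1, 1] count blocks of size ≥ k; block sizes are [3, 1, 1, 1, 1].

Jordan blocks: (0, 3), (0, 1), (0, 1), (0, 1), (0, 1)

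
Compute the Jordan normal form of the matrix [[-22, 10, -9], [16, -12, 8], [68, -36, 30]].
The characteristic polynomial is det(xI - A) = (x - 4)(x + 4)^2, so the eigenvalues are -4 (algebraic multiplicity 2), 4 (algebraic multiplicity 1).

For λ = -4: rank(A + 4I) = 2, rank((A + 4I)^2) = 1. The eigenspace has dimension 3 - 2 = 1, so there is 1 Jordan block; the rank sequence gives block sizes [2].

For λ = 4: algebraic multiplicity 1 gives one 1×1 block.

Assembling the blocks gives the Jordan form J above.

J = [[-4, 1, 0], [0, -4, 0], [0, 0, 4]]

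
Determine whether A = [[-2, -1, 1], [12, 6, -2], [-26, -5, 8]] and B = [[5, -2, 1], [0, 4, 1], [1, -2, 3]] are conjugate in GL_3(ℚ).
Two matrices over a field are similar if and only if they have the same invariant factors.

Both A and B have characteristic polynomial (x - 4)^3 and minimal polynomial (x - 4)^3. Computing further, both have invariant factors (x - 4)^3. Hence A and B are similar.

Yes.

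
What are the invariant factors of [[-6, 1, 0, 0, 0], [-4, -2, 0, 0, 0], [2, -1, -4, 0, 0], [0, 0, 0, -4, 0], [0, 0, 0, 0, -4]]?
The Jordan structure of A has elementary divisors (x + 4)^2, (x + 4), (x + 4), (x + 4). Arranging the block sizes at each eigenvalue in decreasing order and taking row products gives the invariant factors.

Invariant factors (smallest first, each dividing the next): x + 4, x + 4, x + 4, (x + 4)^2.

Check: the last factor (x + 4)^2 is the minimal polynomial, and the product (x + 4)^5 is the characteristic polynomial.

x + 4, x + 4, x + 4, (x + 4)^2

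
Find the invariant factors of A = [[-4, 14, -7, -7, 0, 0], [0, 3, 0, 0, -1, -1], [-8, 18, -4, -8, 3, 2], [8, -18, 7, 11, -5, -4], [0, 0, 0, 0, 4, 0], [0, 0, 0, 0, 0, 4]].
(x - 4)(x - 3), (x - 4)^2(x - 3)(x + 4)

The Jordan structure of A has elementary divisors (x + 4), (x - 3), (x - 3), (x - 4)^2, (x - 4). Arranging the block sizes at each eigenvalue in decreasing order and taking row products gives the invariant factors.

Invariant factors (smallest first, each dividing the next): (x - 4)(x - 3), (x - 4)^2(x - 3)(x + 4).

Check: the last factor (x - 4)^2(x - 3)(x + 4) is the minimal polynomial, and the product (x - 4)^3(x - 3)^2(x + 4) is the characteristic polynomial.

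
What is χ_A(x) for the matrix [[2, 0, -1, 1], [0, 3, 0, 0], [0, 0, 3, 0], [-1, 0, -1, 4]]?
xI - A = [[x - 2, 0, 1, -1], [0, x - 3, 0, 0], [0, 0, x - 3, 0], [1, 0, 1, x - 4]].

Expanding det(xI - A) along the first row:
det(xI - A) = + (x - 2)·det([[x - 3, 0, 0], [0, x - 3, 0], [0, 1, x - 4]]) - (0)·det([[0, 0, 0], [0, x - 3, 0], [1, 1, x - 4]]) + (1)·det([[0, x - 3, 0], [0, 0, 0], [1, 0, x - 4]]) - (-1)·det([[0, x - 3, 0], [0, 0, x - 3], [1, 0, 1]]).

Evaluating gives χ_A(x) = x^4 - 12x^3 + 54x^2 - 108x + 81 = (x - 3)^4.

χ_A(x) = (x - 3)^4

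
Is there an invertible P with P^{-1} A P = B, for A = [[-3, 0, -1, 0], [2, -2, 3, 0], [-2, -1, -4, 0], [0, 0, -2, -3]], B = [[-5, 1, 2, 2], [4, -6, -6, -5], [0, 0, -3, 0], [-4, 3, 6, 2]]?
Two matrices over a field are similar if and only if they have the same invariant factors.

Both A and B have characteristic polynomial (x + 3)^4 and minimal polynomial (x + 3)^3. Computing further, both have invariant factors x + 3, (x + 3)^3. Hence A and B are similar.

Yes.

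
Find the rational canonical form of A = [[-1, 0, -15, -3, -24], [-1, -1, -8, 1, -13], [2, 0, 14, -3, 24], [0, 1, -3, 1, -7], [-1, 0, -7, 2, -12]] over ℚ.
R = [[0, -4, 0, 0, 0], [1, 1, 0, 0, 0], [0, 0, 0, 0, -4], [0, 0, 1, 0, -3], [0, 0, 0, 1, 0]]

The invariant factors of A (the non-unit diagonal entries of the Smith normal form of xI - A over ℚ[x]) are x^2 - x + 4, (x + 1)(x^2 - x + 4), each dividing the next. The characteristic polynomial is their product, (x + 1)(x^2 - x + 4)^2.

The rational canonical form is the block-diagonal matrix of companion matrices C(f_i):
R = [[0, -4, 0, 0, 0], [1, 1, 0, 0, 0], [0, 0, 0, 0, -4], [0, 0, 1, 0, -3], [0, 0, 0, 1, 0]].

Note the characteristic polynomial does not split into linear factors over ℚ, so A has no Jordan form over ℚ; the rational canonical form exists over any field.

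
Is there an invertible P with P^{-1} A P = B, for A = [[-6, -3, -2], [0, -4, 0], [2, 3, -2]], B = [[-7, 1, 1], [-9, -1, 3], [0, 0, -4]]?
Yes.

Two matrices over a field are similar if and only if they have the same invariant factors.

Both A and B have characteristic polynomial (x + 4)^3 and minimal polynomial (x + 4)^2. Computing further, both have invariant factors x + 4, (x + 4)^2. Hence A and B are similar.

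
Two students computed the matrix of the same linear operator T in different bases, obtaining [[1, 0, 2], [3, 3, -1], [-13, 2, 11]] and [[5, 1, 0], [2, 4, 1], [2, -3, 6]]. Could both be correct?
Two matrices over a field are similar if and only if they have the same invariant factors.

Both A and B have characteristic polynomial (x - 5)^3 and minimal polynomial (x - 5)^3. Computing further, both have invariant factors (x - 5)^3. Hence A and B are similar.

Yes.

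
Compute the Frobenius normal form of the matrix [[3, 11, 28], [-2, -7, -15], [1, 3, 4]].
R = [[0, 0, 2], [1, 0, -2], [0, 1, 0]]

The invariant factors of A (the non-unit diagonal entries of the Smith normal form of xI - A over ℚ[x]) are x^3 + 2x - 2, each dividing the next. The characteristic polynomial is their product, x^3 + 2x - 2.

The rational canonical form is the block-diagonal matrix of companion matrices C(f_i):
R = [[0, 0, 2], [1, 0, -2], [0, 1, 0]].

Note the characteristic polynomial does not split into linear factors over ℚ, so A has no Jordan form over ℚ; the rational canonical form exists over any field.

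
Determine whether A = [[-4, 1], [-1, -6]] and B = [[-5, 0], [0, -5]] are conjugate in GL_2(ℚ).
No.

Both have characteristic polynomial (x + 5)^2, but the minimal polynomial of A is (x + 5)^2 while the minimal polynomial of B is x + 5. The minimal polynomial is a similarity invariant, so A and B are not similar.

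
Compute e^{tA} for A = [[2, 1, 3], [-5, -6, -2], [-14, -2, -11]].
e^{tA} = [[(t^2 + 7*t + 1)*e^{-5*t}, t*e^{-5*t}, t*(t + 6)*e^{-5*t}/2], [t*(-t - 5)*e^{-5*t}, (1 - t)*e^{-5*t}, t*(-t - 4)*e^{-5*t}/2], [2*t*(-t - 7)*e^{-5*t}, -2*t*e^{-5*t}, (-t^2 - 6*t + 1)*e^{-5*t}]]

A has Jordan form J = [[-5, 1, 0], [0, -5, 1], [0, 0, -5]] with A = PJP^{-1}, so e^{tA} = P e^{tJ} P^{-1}.

For a Jordan block J_k(λ), e^{tJ_k(λ)} = e^{λt} · (I + tN + t^2 N^2/2! + ... + t^{k-1} N^{k-1}/(k-1)!) where N is the nilpotent superdiagonal part.

Assembling the blocks and conjugating back gives the entries of e^{tA} as shown above.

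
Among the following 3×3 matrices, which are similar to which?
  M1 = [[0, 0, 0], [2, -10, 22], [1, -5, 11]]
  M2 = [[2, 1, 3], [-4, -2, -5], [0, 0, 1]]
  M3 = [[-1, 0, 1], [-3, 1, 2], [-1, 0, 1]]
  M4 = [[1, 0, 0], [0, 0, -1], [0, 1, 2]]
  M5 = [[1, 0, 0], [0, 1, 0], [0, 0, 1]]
Characteristic polynomials: χ_{M1} = x^2(x - 1), χ_{M2} = x^2(x - 1), χ_{M3} = x^2(x - 1), χ_{M4} = (x - 1)^3, χ_{M5} = (x - 1)^3.

{M1}: invariant factors x, x(x - 1).

{M2, M3}: invariant factors x^2(x - 1).

{M4}: invariant factors x - 1, (x - 1)^2.

{M5}: invariant factors x - 1, x - 1, x - 1.

Matrices are similar if and only if their invariant-factor lists agree; the partition into similarity classes is {M1}, {M2, M3}, {M4}, {M5}.

4 classes: {M1}, {M2, M3}, {M4}, {M5}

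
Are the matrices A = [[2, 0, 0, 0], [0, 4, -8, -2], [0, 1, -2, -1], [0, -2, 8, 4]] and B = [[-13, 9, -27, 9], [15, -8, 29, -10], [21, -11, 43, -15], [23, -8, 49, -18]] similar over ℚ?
No.

trace(A) = 8 but trace(B) = 4. The trace is a similarity invariant, so A and B are not similar.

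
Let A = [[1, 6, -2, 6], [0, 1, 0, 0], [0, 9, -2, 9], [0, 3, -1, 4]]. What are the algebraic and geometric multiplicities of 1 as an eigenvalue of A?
The characteristic polynomial is (x - 1)^4, so the factor x - 1 appears with exponent 4: the algebraic multiplicity is 4.

rank(A - I) = 1, so the eigenspace has dimension 4 - 1 = 3: the geometric multiplicity is 3.

Since 3 < 4, A is not diagonalizable.

algebraic multiplicity 4, geometric multiplicity 3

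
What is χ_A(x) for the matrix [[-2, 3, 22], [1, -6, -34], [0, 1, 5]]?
xI - A = [[x + 2, -3, -22], [-1, x + 6, 34], [0, -1, x - 5]].

Expanding det(xI - A) along the first row:
det(xI - A) = + (x + 2)·det([[x + 6, 34], [-1, x - 5]]) - (-3)·det([[-1, 34], [0, x - 5]]) + (-22)·det([[-1, x + 6], [0, -1]]).

Evaluating gives χ_A(x) = x^3 + 3x^2 + 3x + 1 = (x + 1)^3.

χ_A(x) = (x + 1)^3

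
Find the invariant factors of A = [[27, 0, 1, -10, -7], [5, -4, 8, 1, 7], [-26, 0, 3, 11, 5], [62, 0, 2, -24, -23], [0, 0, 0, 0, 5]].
The Jordan structure of A has elementary divisors (x + 4), (x + 4), (x - 5)^2, (x - 5). Arranging the block sizes at each eigenvalue in decreasing order and taking row products gives the invariant factors.

Invariant factors (smallest first, each dividing the next): (x - 5)(x + 4), (x - 5)^2(x + 4).

Check: the last factor (x - 5)^2(x + 4) is the minimal polynomial, and the product (x - 5)^3(x + 4)^2 is the characteristic polynomial.

(x - 5)(x + 4), (x - 5)^2(x + 4)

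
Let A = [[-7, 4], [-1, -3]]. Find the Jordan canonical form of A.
The characteristic polynomial is det(xI - A) = (x + 5)^2, so the eigenvalues are -5 (algebraic multiplicity 2).

For λ = -5: rank(A + 5I) = 1, rank((A + 5I)^2) = 0. The eigenspace has dimension 2 - 1 = 1, so there is 1 Jordan block; the rank sequence gives block sizes [2].

Assembling the blocks gives the Jordan form J above.

J = [[-5, 1], [0, -5]]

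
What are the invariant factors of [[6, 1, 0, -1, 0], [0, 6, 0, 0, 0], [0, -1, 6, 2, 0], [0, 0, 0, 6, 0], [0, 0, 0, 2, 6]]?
The Jordan structure of A has elementary divisors (x - 6)^2, (x - 6)^2, (x - 6). Arranging the block sizes at each eigenvalue in decreasing order and taking row products gives the invariant factors.

Invariant factors (smallest first, each dividing the next): x - 6, (x - 6)^2, (x - 6)^2.

Check: the last factor (x - 6)^2 is the minimal polynomial, and the product (x - 6)^5 is the characteristic polynomial.

x - 6, (x - 6)^2, (x - 6)^2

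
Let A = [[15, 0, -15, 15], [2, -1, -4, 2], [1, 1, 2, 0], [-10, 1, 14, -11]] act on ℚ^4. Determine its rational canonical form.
R = [[0, 0, 0, 15], [1, 0, 0, 17], [0, 1, 0, -4], [0, 0, 1, 5]]

The invariant factors of A (the non-unit diagonal entries of the Smith normal form of xI - A over ℚ[x]) are (x - 5)(x^3 + 4x + 3), each dividing the next. The characteristic polynomial is their product, (x - 5)(x^3 + 4x + 3).

The rational canonical form is the block-diagonal matrix of companion matrices C(f_i):
R = [[0, 0, 0, 15], [1, 0, 0, 17], [0, 1, 0, -4], [0, 0, 1, 5]].

Note the characteristic polynomial does not split into linear factors over ℚ, so A has no Jordan form over ℚ; the rational canonical form exists over any field.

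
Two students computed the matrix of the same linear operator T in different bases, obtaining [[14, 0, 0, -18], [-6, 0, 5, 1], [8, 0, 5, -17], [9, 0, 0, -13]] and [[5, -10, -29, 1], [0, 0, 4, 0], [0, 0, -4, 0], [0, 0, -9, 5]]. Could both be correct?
Two matrices over a field are similar if and only if they have the same invariant factors.

Both A and B have characteristic polynomial x(x - 5)^2(x + 4) and minimal polynomial x(x - 5)^2(x + 4). Computing further, both have invariant factors x(x - 5)^2(x + 4). Hence A and B are similar.

Yes.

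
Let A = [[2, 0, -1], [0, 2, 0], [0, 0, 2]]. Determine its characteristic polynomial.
χ_A(x) = (x - 2)^3

xI - A = [[x - 2, 0, 1], [0, x - 2, 0], [0, 0, x - 2]].

Expanding det(xI - A) along the first row:
det(xI - A) = + (x - 2)·det([[x - 2, 0], [0, x - 2]]) - (0)·det([[0, 0], [0, x - 2]]) + (1)·det([[0, x - 2], [0, 0]]).

Evaluating gives χ_A(x) = x^3 - 6x^2 + 12x - 8 = (x - 2)^3.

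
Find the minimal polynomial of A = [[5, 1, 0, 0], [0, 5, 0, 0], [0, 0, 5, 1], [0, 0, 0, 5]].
The characteristic polynomial factors as (x - 5)^4. The minimal polynomial is ∏(x - λ)^{k_λ} where k_λ is the size of the largest Jordan block at λ.

For λ = 5: rank(A - 5I) = 2, and the largest Jordan block has size 2 (the smallest k with rank((A - 5I)^k) = rank((A - 5I)^(k+1))).

So m_A(x) = (x - 5)^2.

m_A(x) = (x - 5)^2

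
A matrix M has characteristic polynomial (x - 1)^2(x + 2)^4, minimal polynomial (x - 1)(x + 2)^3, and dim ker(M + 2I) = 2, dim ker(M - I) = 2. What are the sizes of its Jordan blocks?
Jordan blocks: (-2, 3), (-2, 1), (1, 1), (1, 1)

λ = -2: algebraic multiplicity 4 (exponent in χ_M), largest block size 3 (exponent in m_M), 2 blocks (geometric multiplicity). These force block sizes [3, 1].
λ = 1: algebraic multiplicity 2 (exponent in χ_M), largest block size 1 (exponent in m_M), 2 blocks (geometric multiplicity). These force block sizes [1, 1].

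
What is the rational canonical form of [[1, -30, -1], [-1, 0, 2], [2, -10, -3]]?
R = [[0, 0, -20], [1, 0, 11], [0, 1, -2]]

The invariant factors of A (the non-unit diagonal entries of the Smith normal form of xI - A over ℚ[x]) are (x + 5)(x^2 - 3x + 4), each dividing the next. The characteristic polynomial is their product, (x + 5)(x^2 - 3x + 4).

The rational canonical form is the block-diagonal matrix of companion matrices C(f_i):
R = [[0, 0, -20], [1, 0, 11], [0, 1, -2]].

Note the characteristic polynomial does not split into linear factors over ℚ, so A has no Jordan form over ℚ; the rational canonical form exists over any field.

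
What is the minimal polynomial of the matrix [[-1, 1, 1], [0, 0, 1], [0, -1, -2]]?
m_A(x) = (x + 1)^2

The characteristic polynomial factors as (x + 1)^3. The minimal polynomial is ∏(x - λ)^{k_λ} where k_λ is the size of the largest Jordan block at λ.

For λ = -1: rank(A + I) = 1, and the largest Jordan block has size 2 (the smallest k with rank((A + I)^k) = rank((A + I)^(k+1))).

So m_A(x) = (x + 1)^2.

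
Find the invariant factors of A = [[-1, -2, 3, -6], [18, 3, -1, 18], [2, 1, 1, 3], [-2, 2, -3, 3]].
The Jordan structure of A has elementary divisors (x + 3), (x - 3)^3. Arranging the block sizes at each eigenvalue in decreasing order and taking row products gives the invariant factors.

Invariant factors (smallest first, each dividing the next): (x - 3)^3(x + 3).

Check: the last factor (x - 3)^3(x + 3) is the minimal polynomial, and the product (x - 3)^3(x + 3) is the characteristic polynomial.

(x - 3)^3(x + 3)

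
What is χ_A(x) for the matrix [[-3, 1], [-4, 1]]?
χ_A(x) = (x + 1)^2

xI - A = [[x + 3, -1], [4, x - 1]].

Expanding det(xI - A) along the first row:
det(xI - A) = + (x + 3)·det([[x - 1]]) - (-1)·det([[4]]).

Evaluating gives χ_A(x) = x^2 + 2x + 1 = (x + 1)^2.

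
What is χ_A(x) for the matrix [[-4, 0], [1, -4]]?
xI - A = [[x + 4, 0], [-1, x + 4]].

Expanding det(xI - A) along the first row:
det(xI - A) = + (x + 4)·det([[x + 4]]) - (0)·det([[-1]]).

Evaluating gives χ_A(x) = x^2 + 8x + 16 = (x + 4)^2.

χ_A(x) = (x + 4)^2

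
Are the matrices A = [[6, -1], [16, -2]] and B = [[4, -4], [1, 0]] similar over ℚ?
Yes.

Two matrices over a field are similar if and only if they have the same invariant factors.

Both A and B have characteristic polynomial (x - 2)^2 and minimal polynomial (x - 2)^2. Computing further, both have invariant factors (x - 2)^2. Hence A and B are similar.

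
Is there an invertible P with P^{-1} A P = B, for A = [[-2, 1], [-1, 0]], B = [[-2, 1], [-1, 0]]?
Yes.

Two matrices over a field are similar if and only if they have the same invariant factors.

Both A and B have characteristic polynomial (x + 1)^2 and minimal polynomial (x + 1)^2. Computing further, both have invariant factors (x + 1)^2. Hence A and B are similar.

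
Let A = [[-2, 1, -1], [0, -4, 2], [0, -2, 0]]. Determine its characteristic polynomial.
xI - A = [[x + 2, -1, 1], [0, x + 4, -2], [0, 2, x]].

Expanding det(xI - A) along the first row:
det(xI - A) = + (x + 2)·det([[x + 4, -2], [2, x]]) - (-1)·det([[0, -2], [0, x]]) + (1)·det([[0, x + 4], [0, 2]]).

Evaluating gives χ_A(x) = x^3 + 6x^2 + 12x + 8 = (x + 2)^3.

χ_A(x) = (x + 2)^3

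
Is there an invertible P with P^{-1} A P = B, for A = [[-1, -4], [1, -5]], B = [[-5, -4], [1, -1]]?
Yes.

Two matrices over a field are similar if and only if they have the same invariant factors.

Both A and B have characteristic polynomial (x + 3)^2 and minimal polynomial (x + 3)^2. Computing further, both have invariant factors (x + 3)^2. Hence A and B are similar.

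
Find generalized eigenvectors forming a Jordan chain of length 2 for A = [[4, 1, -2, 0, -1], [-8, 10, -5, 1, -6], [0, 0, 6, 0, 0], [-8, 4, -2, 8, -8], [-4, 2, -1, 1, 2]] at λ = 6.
v_1 = [[1, 1, 0, -6, -2]]^T, v_2 = [[1, 2, 0, 0, 0]]^T

We seek v_1 ∈ ker((A - 6I)^2) \ ker(A - 6I), then set v_{i+1} = (A - 6I) v_i.

One such chain is v_1 = [[1, 1, 0, -6, -2]]^T, v_2 = [[1, 2, 0, 0, 0]]^T. Check: (A - 6I) v_2 = [[0, 0, 0, 0, 0]]^T = 0.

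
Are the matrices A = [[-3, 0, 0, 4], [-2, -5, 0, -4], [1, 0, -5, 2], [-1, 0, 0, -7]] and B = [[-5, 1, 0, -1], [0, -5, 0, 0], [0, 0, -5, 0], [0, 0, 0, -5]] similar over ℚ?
Two matrices over a field are similar if and only if they have the same invariant factors.

Both A and B have characteristic polynomial (x + 5)^4 and minimal polynomial (x + 5)^2. Computing further, both have invariant factors x + 5, x + 5, (x + 5)^2. Hence A and B are similar.

Yes.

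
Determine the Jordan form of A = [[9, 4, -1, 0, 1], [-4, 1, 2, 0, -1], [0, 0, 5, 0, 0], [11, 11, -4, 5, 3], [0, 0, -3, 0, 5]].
J = [[5, 1, 0, 0, 0], [0, 5, 1, 0, 0], [0, 0, 5, 0, 0], [0, 0, 0, 5, 1], [0, 0, 0, 0, 5]]

The characteristic polynomial is det(xI - A) = (x - 5)^5, so the eigenvalues are 5 (algebraic multiplicity 5).

For λ = 5: rank(A - 5I) = 3, rank((A - 5I)^2) = 1, rank((A - 5I)^3) = 0. The eigenspace has dimension 5 - 3 = 2, so there are 2 Jordan blocks; the rank sequence gives block sizes [3, 2].

Assembling the blocks gives the Jordan form J above.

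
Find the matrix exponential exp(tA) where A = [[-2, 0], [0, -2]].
A has Jordan form J = [[-2, 0], [0, -2]] with A = PJP^{-1}, so e^{tA} = P e^{tJ} P^{-1}.

For a Jordan block J_k(λ), e^{tJ_k(λ)} = e^{λt} · (I + tN + t^2 N^2/2! + ... + t^{k-1} N^{k-1}/(k-1)!) where N is the nilpotent superdiagonal part.

Assembling the blocks and conjugating back gives the entries of e^{tA} as shown above.

e^{tA} = [[e^{-2*t}, 0], [0, e^{-2*t}]]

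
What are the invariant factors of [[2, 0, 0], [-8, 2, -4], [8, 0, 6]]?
The Jordan structure of A has elementary divisors (x - 2), (x - 2), (x - 6). Arranging the block sizes at each eigenvalue in decreasing order and taking row products gives the invariant factors.

Invariant factors (smallest first, each dividing the next): x - 2, (x - 6)(x - 2).

Check: the last factor (x - 6)(x - 2) is the minimal polynomial, and the product (x - 6)(x - 2)^2 is the characteristic polynomial.

x - 2, (x - 6)(x - 2)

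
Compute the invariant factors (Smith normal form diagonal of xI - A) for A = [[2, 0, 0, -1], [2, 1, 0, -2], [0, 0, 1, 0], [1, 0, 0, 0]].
The Jordan structure of A has elementary divisors (x - 1)^2, (x - 1), (x - 1). Arranging the block sizes at each eigenvalue in decreasing order and taking row products gives the invariant factors.

Invariant factors (smallest first, each dividing the next): x - 1, x - 1, (x - 1)^2.

Check: the last factor (x - 1)^2 is the minimal polynomial, and the product (x - 1)^4 is the characteristic polynomial.

x - 1, x - 1, (x - 1)^2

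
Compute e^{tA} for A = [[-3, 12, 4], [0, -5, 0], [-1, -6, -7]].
A has Jordan form J = [[-5, 1, 0], [0, -5, 0], [0, 0, -5]] with A = PJP^{-1}, so e^{tA} = P e^{tJ} P^{-1}.

For a Jordan block J_k(λ), e^{tJ_k(λ)} = e^{λt} · (I + tN + t^2 N^2/2! + ... + t^{k-1} N^{k-1}/(k-1)!) where N is the nilpotent superdiagonal part.

Assembling the blocks and conjugating back gives the entries of e^{tA} as shown above.

e^{tA} = [[(2*t + 1)*e^{-5*t}, 12*t*e^{-5*t}, 4*t*e^{-5*t}], [0, e^{-5*t}, 0], [-t*e^{-5*t}, -6*t*e^{-5*t}, (1 - 2*t)*e^{-5*t}]]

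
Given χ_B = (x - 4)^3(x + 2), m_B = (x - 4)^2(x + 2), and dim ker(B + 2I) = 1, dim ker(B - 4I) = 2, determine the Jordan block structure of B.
λ = -2: algebraic multiplicity 1 (exponent in χ_B), largest block size 1 (exponent in m_B), 1 block (geometric multiplicity). This forces block sizes [1].
λ = 4: algebraic multiplicity 3 (exponent in χ_B), largest block size 2 (exponent in m_B), 2 blocks (geometric multiplicity). These force block sizes [2, 1].

Jordan blocks: (-2, 1), (4, 2), (4, 1)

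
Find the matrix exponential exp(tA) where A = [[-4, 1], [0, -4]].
A has Jordan form J = [[-4, 1], [0, -4]] with A = PJP^{-1}, so e^{tA} = P e^{tJ} P^{-1}.

For a Jordan block J_k(λ), e^{tJ_k(λ)} = e^{λt} · (I + tN + t^2 N^2/2! + ... + t^{k-1} N^{k-1}/(k-1)!) where N is the nilpotent superdiagonal part.

Assembling the blocks and conjugating back gives the entries of e^{tA} as shown above.

e^{tA} = [[e^{-4*t}, t*e^{-4*t}], [0, e^{-4*t}]]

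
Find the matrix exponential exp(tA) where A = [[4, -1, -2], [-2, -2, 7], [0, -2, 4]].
A has Jordan form J = [[2, 1, 0], [0, 2, 1], [0, 0, 2]] with A = PJP^{-1}, so e^{tA} = P e^{tJ} P^{-1}.

For a Jordan block J_k(λ), e^{tJ_k(λ)} = e^{λt} · (I + tN + t^2 N^2/2! + ... + t^{k-1} N^{k-1}/(k-1)!) where N is the nilpotent superdiagonal part.

Assembling the blocks and conjugating back gives the entries of e^{tA} as shown above.

e^{tA} = [[(3*t^2 + 2*t + 1)*e^{2*t}, t*(3*t - 1)*e^{2*t}, t*(-15*t - 4)*e^{2*t}/2], [2*t*(t - 1)*e^{2*t}, (2*t^2 - 4*t + 1)*e^{2*t}, t*(7 - 5*t)*e^{2*t}], [2*t^2*e^{2*t}, 2*t*(t - 1)*e^{2*t}, (-5*t^2 + 2*t + 1)*e^{2*t}]]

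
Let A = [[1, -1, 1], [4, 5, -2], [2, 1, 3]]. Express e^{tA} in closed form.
e^{tA} = [[(t^2 - 2*t + 1)*e^{3*t}, t*(t - 2)*e^{3*t}/2, t*e^{3*t}], [2*t*(2 - t)*e^{3*t}, (-t^2 + 2*t + 1)*e^{3*t}, -2*t*e^{3*t}], [2*t*e^{3*t}, t*e^{3*t}, e^{3*t}]]

A has Jordan form J = [[3, 1, 0], [0, 3, 1], [0, 0, 3]] with A = PJP^{-1}, so e^{tA} = P e^{tJ} P^{-1}.

For a Jordan block J_k(λ), e^{tJ_k(λ)} = e^{λt} · (I + tN + t^2 N^2/2! + ... + t^{k-1} N^{k-1}/(k-1)!) where N is the nilpotent superdiagonal part.

Assembling the blocks and conjugating back gives the entries of e^{tA} as shown above.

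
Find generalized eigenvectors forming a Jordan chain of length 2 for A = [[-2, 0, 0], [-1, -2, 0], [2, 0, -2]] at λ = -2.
We seek v_1 ∈ ker((A + 2I)^2) \ ker(A + 2I), then set v_{i+1} = (A + 2I) v_i.

One such chain is v_1 = [[1, 1, -2]]^T, v_2 = [[0, -1, 2]]^T. Check: (A + 2I) v_2 = [[0, 0, 0]]^T = 0.

v_1 = [[1, 1, -2]]^T, v_2 = [[0, -1, 2]]^T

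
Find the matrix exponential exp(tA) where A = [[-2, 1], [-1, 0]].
e^{tA} = [[(1 - t)*e^{-t}, t*e^{-t}], [-t*e^{-t}, (t + 1)*e^{-t}]]

A has Jordan form J = [[-1, 1], [0, -1]] with A = PJP^{-1}, so e^{tA} = P e^{tJ} P^{-1}.

For a Jordan block J_k(λ), e^{tJ_k(λ)} = e^{λt} · (I + tN + t^2 N^2/2! + ... + t^{k-1} N^{k-1}/(k-1)!) where N is the nilpotent superdiagonal part.

Assembling the blocks and conjugating back gives the entries of e^{tA} as shown above.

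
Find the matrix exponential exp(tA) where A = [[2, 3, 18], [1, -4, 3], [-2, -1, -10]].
e^{tA} = [[(3*t^2 + 12*t + 2)*e^{-4*t}/2, 3*t*e^{-4*t}, 9*t*(t + 4)*e^{-4*t}/2], [t*e^{-4*t}, e^{-4*t}, 3*t*e^{-4*t}], [t*(-t - 4)*e^{-4*t}/2, -t*e^{-4*t}, (-3*t^2 - 12*t + 2)*e^{-4*t}/2]]

A has Jordan form J = [[-4, 1, 0], [0, -4, 1], [0, 0, -4]] with A = PJP^{-1}, so e^{tA} = P e^{tJ} P^{-1}.

For a Jordan block J_k(λ), e^{tJ_k(λ)} = e^{λt} · (I + tN + t^2 N^2/2! + ... + t^{k-1} N^{k-1}/(k-1)!) where N is the nilpotent superdiagonal part.

Assembling the blocks and conjugating back gives the entries of e^{tA} as shown above.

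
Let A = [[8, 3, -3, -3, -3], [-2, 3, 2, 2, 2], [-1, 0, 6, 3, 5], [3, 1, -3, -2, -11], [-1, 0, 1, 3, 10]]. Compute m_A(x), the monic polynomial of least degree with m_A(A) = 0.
m_A(x) = (x - 5)^2

The characteristic polynomial factors as (x - 5)^5. The minimal polynomial is ∏(x - λ)^{k_λ} where k_λ is the size of the largest Jordan block at λ.

For λ = 5: rank(A - 5I) = 2, and the largest Jordan block has size 2 (the smallest k with rank((A - 5I)^k) = rank((A - 5I)^(k+1))).

So m_A(x) = (x - 5)^2.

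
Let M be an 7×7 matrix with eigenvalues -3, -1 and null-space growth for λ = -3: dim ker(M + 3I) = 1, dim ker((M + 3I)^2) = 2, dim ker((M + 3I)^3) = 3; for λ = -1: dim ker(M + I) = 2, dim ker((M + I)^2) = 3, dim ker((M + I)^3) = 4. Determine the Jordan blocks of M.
λ = -3: successive nullity increments [1, 1, 1] count blocks of size ≥ k; block sizes are [3].
λ = -1: successive nullity increments [2, 1, 1] count blocks of size ≥ k; block sizes are [3, 1].

Jordan blocks: (-3, 3), (-1, 3), (-1, 1)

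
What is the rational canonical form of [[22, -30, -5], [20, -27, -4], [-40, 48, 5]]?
The invariant factors of A (the non-unit diagonal entries of the Smith normal form of xI - A over ℚ[x]) are x + 3, (x - 6)(x + 3), each dividing the next. The characteristic polynomial is their product, (x - 6)(x + 3)^2.

The rational canonical form is the block-diagonal matrix of companion matrices C(f_i):
R = [[-3, 0, 0], [0, 0, 18], [0, 1, 3]].

R = [[-3, 0, 0], [0, 0, 18], [0, 1, 3]]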